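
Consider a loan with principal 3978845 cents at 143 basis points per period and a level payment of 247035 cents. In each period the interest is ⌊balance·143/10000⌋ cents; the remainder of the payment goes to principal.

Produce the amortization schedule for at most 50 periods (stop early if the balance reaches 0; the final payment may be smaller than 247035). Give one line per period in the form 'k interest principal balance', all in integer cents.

1. interest=⌊3978845·143/10000⌋=56897; principal=247035-56897=190138; balance=3978845-190138=3788707
2. interest=⌊3788707·143/10000⌋=54178; principal=247035-54178=192857; balance=3788707-192857=3595850
3. interest=⌊3595850·143/10000⌋=51420; principal=247035-51420=195615; balance=3595850-195615=3400235
4. interest=⌊3400235·143/10000⌋=48623; principal=247035-48623=198412; balance=3400235-198412=3201823
5. interest=⌊3201823·143/10000⌋=45786; principal=247035-45786=201249; balance=3201823-201249=3000574
6. interest=⌊3000574·143/10000⌋=42908; principal=247035-42908=204127; balance=3000574-204127=2796447
7. interest=⌊2796447·143/10000⌋=39989; principal=247035-39989=207046; balance=2796447-207046=2589401
8. interest=⌊2589401·143/10000⌋=37028; principal=247035-37028=210007; balance=2589401-210007=2379394
9. interest=⌊2379394·143/10000⌋=34025; principal=247035-34025=213010; balance=2379394-213010=2166384
10. interest=⌊2166384·143/10000⌋=30979; principal=247035-30979=216056; balance=2166384-216056=1950328
11. interest=⌊1950328·143/10000⌋=27889; principal=247035-27889=219146; balance=1950328-219146=1731182
12. interest=⌊1731182·143/10000⌋=24755; principal=247035-24755=222280; balance=1731182-222280=1508902
13. interest=⌊1508902·143/10000⌋=21577; principal=247035-21577=225458; balance=1508902-225458=1283444
14. interest=⌊1283444·143/10000⌋=18353; principal=247035-18353=228682; balance=1283444-228682=1054762
15. interest=⌊1054762·143/10000⌋=15083; principal=247035-15083=231952; balance=1054762-231952=822810
16. interest=⌊822810·143/10000⌋=11766; principal=247035-11766=235269; balance=822810-235269=587541
17. interest=⌊587541·143/10000⌋=8401; principal=247035-8401=238634; balance=587541-238634=348907
18. interest=⌊348907·143/10000⌋=4989; principal=247035-4989=242046; balance=348907-242046=106861
19. interest=⌊106861·143/10000⌋=1528; principal=min(247035-1528,106861)=106861; balance=106861-106861=0

1 56897 190138 3788707
2 54178 192857 3595850
3 51420 195615 3400235
4 48623 198412 3201823
5 45786 201249 3000574
6 42908 204127 2796447
7 39989 207046 2589401
8 37028 210007 2379394
9 34025 213010 2166384
10 30979 216056 1950328
11 27889 219146 1731182
12 24755 222280 1508902
13 21577 225458 1283444
14 18353 228682 1054762
15 15083 231952 822810
16 11766 235269 587541
17 8401 238634 348907
18 4989 242046 106861
19 1528 106861 0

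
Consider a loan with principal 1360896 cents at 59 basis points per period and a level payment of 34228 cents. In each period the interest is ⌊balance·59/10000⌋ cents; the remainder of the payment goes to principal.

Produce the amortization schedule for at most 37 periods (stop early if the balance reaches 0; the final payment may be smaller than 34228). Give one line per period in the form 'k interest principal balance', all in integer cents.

1. interest=⌊1360896·59/10000⌋=8029; principal=34228-8029=26199; balance=1360896-26199=1334697
2. interest=⌊1334697·59/10000⌋=7874; principal=34228-7874=26354; balance=1334697-26354=1308343
3. interest=⌊1308343·59/10000⌋=7719; principal=34228-7719=26509; balance=1308343-26509=1281834
4. interest=⌊1281834·59/10000⌋=7562; principal=34228-7562=26666; balance=1281834-26666=1255168
5. interest=⌊1255168·59/10000⌋=7405; principal=34228-7405=26823; balance=1255168-26823=1228345
6. interest=⌊1228345·59/10000⌋=7247; principal=34228-7247=26981; balance=1228345-26981=1201364
7. interest=⌊1201364·59/10000⌋=7088; principal=34228-7088=27140; balance=1201364-27140=1174224
8. interest=⌊1174224·59/10000⌋=6927; principal=34228-6927=27301; balance=1174224-27301=1146923
9. interest=⌊1146923·59/10000⌋=6766; principal=34228-6766=27462; balance=1146923-27462=1119461
10. interest=⌊1119461·59/10000⌋=6604; principal=34228-6604=27624; balance=1119461-27624=1091837
11. interest=⌊1091837·59/10000⌋=6441; principal=34228-6441=27787; balance=1091837-27787=1064050
12. interest=⌊1064050·59/10000⌋=6277; principal=34228-6277=27951; balance=1064050-27951=1036099
13. interest=⌊1036099·59/10000⌋=6112; principal=34228-6112=28116; balance=1036099-28116=1007983
14. interest=⌊1007983·59/10000⌋=5947; principal=34228-5947=28281; balance=1007983-28281=979702
15. interest=⌊979702·59/10000⌋=5780; principal=34228-5780=28448; balance=979702-28448=951254
16. interest=⌊951254·59/10000⌋=5612; principal=34228-5612=28616; balance=951254-28616=922638
17. interest=⌊922638·59/10000⌋=5443; principal=34228-5443=28785; balance=922638-28785=893853
18. interest=⌊893853·59/10000⌋=5273; principal=34228-5273=28955; balance=893853-28955=864898
19. interest=⌊864898·59/10000⌋=5102; principal=34228-5102=29126; balance=864898-29126=835772
20. interest=⌊835772·59/10000⌋=4931; principal=34228-4931=29297; balance=835772-29297=806475
21. interest=⌊806475·59/10000⌋=4758; principal=34228-4758=29470; balance=806475-29470=777005
22. interest=⌊777005·59/10000⌋=4584; principal=34228-4584=29644; balance=777005-29644=747361
23. interest=⌊747361·59/10000⌋=4409; principal=34228-4409=29819; balance=747361-29819=717542
24. interest=⌊717542·59/10000⌋=4233; principal=34228-4233=29995; balance=717542-29995=687547
25. interest=⌊687547·59/10000⌋=4056; principal=34228-4056=30172; balance=687547-30172=657375
26. interest=⌊657375·59/10000⌋=3878; principal=34228-3878=30350; balance=657375-30350=627025
27. interest=⌊627025·59/10000⌋=3699; principal=34228-3699=30529; balance=627025-30529=596496
28. interest=⌊596496·59/10000⌋=3519; principal=34228-3519=30709; balance=596496-30709=565787
29. interest=⌊565787·59/10000⌋=3338; principal=34228-3338=30890; balance=565787-30890=534897
30. interest=⌊534897·59/10000⌋=3155; principal=34228-3155=31073; balance=534897-31073=503824
31. interest=⌊503824·59/10000⌋=2972; principal=34228-2972=31256; balance=503824-31256=472568
32. interest=⌊472568·59/10000⌋=2788; principal=34228-2788=31440; balance=472568-31440=441128
33. interest=⌊441128·59/10000⌋=2602; principal=34228-2602=31626; balance=441128-31626=409502
34. interest=⌊409502·59/10000⌋=2416; principal=34228-2416=31812; balance=409502-31812=377690
35. interest=⌊377690·59/10000⌋=2228; principal=34228-2228=32000; balance=377690-32000=345690
36. interest=⌊345690·59/10000⌋=2039; principal=34228-2039=32189; balance=345690-32189=313501
37. interest=⌊313501·59/10000⌋=1849; principal=34228-1849=32379; balance=313501-32379=281122

1 8029 26199 1334697
2 7874 26354 1308343
3 7719 26509 1281834
4 7562 26666 1255168
5 7405 26823 1228345
6 7247 26981 1201364
7 7088 27140 1174224
8 6927 27301 1146923
9 6766 27462 1119461
10 6604 27624 1091837
11 6441 27787 1064050
12 6277 27951 1036099
13 6112 28116 1007983
14 5947 28281 979702
15 5780 28448 951254
16 5612 28616 922638
17 5443 28785 893853
18 5273 28955 864898
19 5102 29126 835772
20 4931 29297 806475
21 4758 29470 777005
22 4584 29644 747361
23 4409 29819 717542
24 4233 29995 687547
25 4056 30172 657375
26 3878 30350 627025
27 3699 30529 596496
28 3519 30709 565787
29 3338 30890 534897
30 3155 31073 503824
31 2972 31256 472568
32 2788 31440 441128
33 2602 31626 409502
34 2416 31812 377690
35 2228 32000 345690
36 2039 32189 313501
37 1849 32379 281122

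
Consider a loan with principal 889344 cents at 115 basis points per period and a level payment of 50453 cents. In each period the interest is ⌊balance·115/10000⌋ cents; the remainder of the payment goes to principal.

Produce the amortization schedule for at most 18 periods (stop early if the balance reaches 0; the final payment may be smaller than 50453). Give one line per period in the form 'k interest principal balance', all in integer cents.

1 10227 40226 849118
2 9764 40689 808429
3 9296 41157 767272
4 8823 41630 725642
5 8344 42109 683533
6 7860 42593 640940
7 7370 43083 597857
8 6875 43578 554279
9 6374 44079 510200
10 5867 44586 465614
11 5354 45099 420515
12 4835 45618 374897
13 4311 46142 328755
14 3780 46673 282082
15 3243 47210 234872
16 2701 47752 187120
17 2151 48302 138818
18 1596 48857 89961

1. interest=⌊889344·115/10000⌋=10227; principal=50453-10227=40226; balance=889344-40226=849118
2. interest=⌊849118·115/10000⌋=9764; principal=50453-9764=40689; balance=849118-40689=808429
3. interest=⌊808429·115/10000⌋=9296; principal=50453-9296=41157; balance=808429-41157=767272
4. interest=⌊767272·115/10000⌋=8823; principal=50453-8823=41630; balance=767272-41630=725642
5. interest=⌊725642·115/10000⌋=8344; principal=50453-8344=42109; balance=725642-42109=683533
6. interest=⌊683533·115/10000⌋=7860; principal=50453-7860=42593; balance=683533-42593=640940
7. interest=⌊640940·115/10000⌋=7370; principal=50453-7370=43083; balance=640940-43083=597857
8. interest=⌊597857·115/10000⌋=6875; principal=50453-6875=43578; balance=597857-43578=554279
9. interest=⌊554279·115/10000⌋=6374; principal=50453-6374=44079; balance=554279-44079=510200
10. interest=⌊510200·115/10000⌋=5867; principal=50453-5867=44586; balance=510200-44586=465614
11. interest=⌊465614·115/10000⌋=5354; principal=50453-5354=45099; balance=465614-45099=420515
12. interest=⌊420515·115/10000⌋=4835; principal=50453-4835=45618; balance=420515-45618=374897
13. interest=⌊374897·115/10000⌋=4311; principal=50453-4311=46142; balance=374897-46142=328755
14. interest=⌊328755·115/10000⌋=3780; principal=50453-3780=46673; balance=328755-46673=282082
15. interest=⌊282082·115/10000⌋=3243; principal=50453-3243=47210; balance=282082-47210=234872
16. interest=⌊234872·115/10000⌋=2701; principal=50453-2701=47752; balance=234872-47752=187120
17. interest=⌊187120·115/10000⌋=2151; principal=50453-2151=48302; balance=187120-48302=138818
18. interest=⌊138818·115/10000⌋=1596; principal=50453-1596=48857; balance=138818-48857=89961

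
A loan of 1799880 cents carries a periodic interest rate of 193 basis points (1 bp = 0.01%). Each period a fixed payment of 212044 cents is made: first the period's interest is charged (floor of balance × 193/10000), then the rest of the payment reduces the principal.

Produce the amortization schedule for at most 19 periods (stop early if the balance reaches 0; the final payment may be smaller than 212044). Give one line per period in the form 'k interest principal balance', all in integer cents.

1. interest=⌊1799880·193/10000⌋=34737; principal=212044-34737=177307; balance=1799880-177307=1622573
2. interest=⌊1622573·193/10000⌋=31315; principal=212044-31315=180729; balance=1622573-180729=1441844
3. interest=⌊1441844·193/10000⌋=27827; principal=212044-27827=184217; balance=1441844-184217=1257627
4. interest=⌊1257627·193/10000⌋=24272; principal=212044-24272=187772; balance=1257627-187772=1069855
5. interest=⌊1069855·193/10000⌋=20648; principal=212044-20648=191396; balance=1069855-191396=878459
6. interest=⌊878459·193/10000⌋=16954; principal=212044-16954=195090; balance=878459-195090=683369
7. interest=⌊683369·193/10000⌋=13189; principal=212044-13189=198855; balance=683369-198855=484514
8. interest=⌊484514·193/10000⌋=9351; principal=212044-9351=202693; balance=484514-202693=281821
9. interest=⌊281821·193/10000⌋=5439; principal=212044-5439=206605; balance=281821-206605=75216
10. interest=⌊75216·193/10000⌋=1451; principal=min(212044-1451,75216)=75216; balance=75216-75216=0

1 34737 177307 1622573
2 31315 180729 1441844
3 27827 184217 1257627
4 24272 187772 1069855
5 20648 191396 878459
6 16954 195090 683369
7 13189 198855 484514
8 9351 202693 281821
9 5439 206605 75216
10 1451 75216 0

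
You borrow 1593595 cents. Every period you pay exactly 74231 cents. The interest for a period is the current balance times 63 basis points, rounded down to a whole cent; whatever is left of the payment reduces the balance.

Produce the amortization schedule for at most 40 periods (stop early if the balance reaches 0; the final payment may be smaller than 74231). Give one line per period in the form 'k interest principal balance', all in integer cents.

1 10039 64192 1529403
2 9635 64596 1464807
3 9228 65003 1399804
4 8818 65413 1334391
5 8406 65825 1268566
6 7991 66240 1202326
7 7574 66657 1135669
8 7154 67077 1068592
9 6732 67499 1001093
10 6306 67925 933168
11 5878 68353 864815
12 5448 68783 796032
13 5015 69216 726816
14 4578 69653 657163
15 4140 70091 587072
16 3698 70533 516539
17 3254 70977 445562
18 2807 71424 374138
19 2357 71874 302264
20 1904 72327 229937
21 1448 72783 157154
22 990 73241 83913
23 528 73703 10210
24 64 10210 0

1. interest=⌊1593595·63/10000⌋=10039; principal=74231-10039=64192; balance=1593595-64192=1529403
2. interest=⌊1529403·63/10000⌋=9635; principal=74231-9635=64596; balance=1529403-64596=1464807
3. interest=⌊1464807·63/10000⌋=9228; principal=74231-9228=65003; balance=1464807-65003=1399804
4. interest=⌊1399804·63/10000⌋=8818; principal=74231-8818=65413; balance=1399804-65413=1334391
5. interest=⌊1334391·63/10000⌋=8406; principal=74231-8406=65825; balance=1334391-65825=1268566
6. interest=⌊1268566·63/10000⌋=7991; principal=74231-7991=66240; balance=1268566-66240=1202326
7. interest=⌊1202326·63/10000⌋=7574; principal=74231-7574=66657; balance=1202326-66657=1135669
8. interest=⌊1135669·63/10000⌋=7154; principal=74231-7154=67077; balance=1135669-67077=1068592
9. interest=⌊1068592·63/10000⌋=6732; principal=74231-6732=67499; balance=1068592-67499=1001093
10. interest=⌊1001093·63/10000⌋=6306; principal=74231-6306=67925; balance=1001093-67925=933168
11. interest=⌊933168·63/10000⌋=5878; principal=74231-5878=68353; balance=933168-68353=864815
12. interest=⌊864815·63/10000⌋=5448; principal=74231-5448=68783; balance=864815-68783=796032
13. interest=⌊796032·63/10000⌋=5015; principal=74231-5015=69216; balance=796032-69216=726816
14. interest=⌊726816·63/10000⌋=4578; principal=74231-4578=69653; balance=726816-69653=657163
15. interest=⌊657163·63/10000⌋=4140; principal=74231-4140=70091; balance=657163-70091=587072
16. interest=⌊587072·63/10000⌋=3698; principal=74231-3698=70533; balance=587072-70533=516539
17. interest=⌊516539·63/10000⌋=3254; principal=74231-3254=70977; balance=516539-70977=445562
18. interest=⌊445562·63/10000⌋=2807; principal=74231-2807=71424; balance=445562-71424=374138
19. interest=⌊374138·63/10000⌋=2357; principal=74231-2357=71874; balance=374138-71874=302264
20. interest=⌊302264·63/10000⌋=1904; principal=74231-1904=72327; balance=302264-72327=229937
21. interest=⌊229937·63/10000⌋=1448; principal=74231-1448=72783; balance=229937-72783=157154
22. interest=⌊157154·63/10000⌋=990; principal=74231-990=73241; balance=157154-73241=83913
23. interest=⌊83913·63/10000⌋=528; principal=74231-528=73703; balance=83913-73703=10210
24. interest=⌊10210·63/10000⌋=64; principal=min(74231-64,10210)=10210; balance=10210-10210=0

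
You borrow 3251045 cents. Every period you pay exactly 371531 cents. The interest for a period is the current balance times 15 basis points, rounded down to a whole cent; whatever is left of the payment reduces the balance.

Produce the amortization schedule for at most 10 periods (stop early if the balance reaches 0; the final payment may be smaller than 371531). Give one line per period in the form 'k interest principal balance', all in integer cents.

1. interest=⌊3251045·15/10000⌋=4876; principal=371531-4876=366655; balance=3251045-366655=2884390
2. interest=⌊2884390·15/10000⌋=4326; principal=371531-4326=367205; balance=2884390-367205=2517185
3. interest=⌊2517185·15/10000⌋=3775; principal=371531-3775=367756; balance=2517185-367756=2149429
4. interest=⌊2149429·15/10000⌋=3224; principal=371531-3224=368307; balance=2149429-368307=1781122
5. interest=⌊1781122·15/10000⌋=2671; principal=371531-2671=368860; balance=1781122-368860=1412262
6. interest=⌊1412262·15/10000⌋=2118; principal=371531-2118=369413; balance=1412262-369413=1042849
7. interest=⌊1042849·15/10000⌋=1564; principal=371531-1564=369967; balance=1042849-369967=672882
8. interest=⌊672882·15/10000⌋=1009; principal=371531-1009=370522; balance=672882-370522=302360
9. interest=⌊302360·15/10000⌋=453; principal=min(371531-453,302360)=302360; balance=302360-302360=0

1 4876 366655 2884390
2 4326 367205 2517185
3 3775 367756 2149429
4 3224 368307 1781122
5 2671 368860 1412262
6 2118 369413 1042849
7 1564 369967 672882
8 1009 370522 302360
9 453 302360 0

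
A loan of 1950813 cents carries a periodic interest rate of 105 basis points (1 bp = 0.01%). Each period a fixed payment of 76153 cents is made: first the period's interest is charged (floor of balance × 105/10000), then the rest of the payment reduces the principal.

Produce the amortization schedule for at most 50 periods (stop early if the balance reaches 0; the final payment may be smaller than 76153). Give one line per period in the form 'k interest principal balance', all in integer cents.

1 20483 55670 1895143
2 19899 56254 1838889
3 19308 56845 1782044
4 18711 57442 1724602
5 18108 58045 1666557
6 17498 58655 1607902
7 16882 59271 1548631
8 16260 59893 1488738
9 15631 60522 1428216
10 14996 61157 1367059
11 14354 61799 1305260
12 13705 62448 1242812
13 13049 63104 1179708
14 12386 63767 1115941
15 11717 64436 1051505
16 11040 65113 986392
17 10357 65796 920596
18 9666 66487 854109
19 8968 67185 786924
20 8262 67891 719033
21 7549 68604 650429
22 6829 69324 581105
23 6101 70052 511053
24 5366 70787 440266
25 4622 71531 368735
26 3871 72282 296453
27 3112 73041 223412
28 2345 73808 149604
29 1570 74583 75021
30 787 75021 0

1. interest=⌊1950813·105/10000⌋=20483; principal=76153-20483=55670; balance=1950813-55670=1895143
2. interest=⌊1895143·105/10000⌋=19899; principal=76153-19899=56254; balance=1895143-56254=1838889
3. interest=⌊1838889·105/10000⌋=19308; principal=76153-19308=56845; balance=1838889-56845=1782044
4. interest=⌊1782044·105/10000⌋=18711; principal=76153-18711=57442; balance=1782044-57442=1724602
5. interest=⌊1724602·105/10000⌋=18108; principal=76153-18108=58045; balance=1724602-58045=1666557
6. interest=⌊1666557·105/10000⌋=17498; principal=76153-17498=58655; balance=1666557-58655=1607902
7. interest=⌊1607902·105/10000⌋=16882; principal=76153-16882=59271; balance=1607902-59271=1548631
8. interest=⌊1548631·105/10000⌋=16260; principal=76153-16260=59893; balance=1548631-59893=1488738
9. interest=⌊1488738·105/10000⌋=15631; principal=76153-15631=60522; balance=1488738-60522=1428216
10. interest=⌊1428216·105/10000⌋=14996; principal=76153-14996=61157; balance=1428216-61157=1367059
11. interest=⌊1367059·105/10000⌋=14354; principal=76153-14354=61799; balance=1367059-61799=1305260
12. interest=⌊1305260·105/10000⌋=13705; principal=76153-13705=62448; balance=1305260-62448=1242812
13. interest=⌊1242812·105/10000⌋=13049; principal=76153-13049=63104; balance=1242812-63104=1179708
14. interest=⌊1179708·105/10000⌋=12386; principal=76153-12386=63767; balance=1179708-63767=1115941
15. interest=⌊1115941·105/10000⌋=11717; principal=76153-11717=64436; balance=1115941-64436=1051505
16. interest=⌊1051505·105/10000⌋=11040; principal=76153-11040=65113; balance=1051505-65113=986392
17. interest=⌊986392·105/10000⌋=10357; principal=76153-10357=65796; balance=986392-65796=920596
18. interest=⌊920596·105/10000⌋=9666; principal=76153-9666=66487; balance=920596-66487=854109
19. interest=⌊854109·105/10000⌋=8968; principal=76153-8968=67185; balance=854109-67185=786924
20. interest=⌊786924·105/10000⌋=8262; principal=76153-8262=67891; balance=786924-67891=719033
21. interest=⌊719033·105/10000⌋=7549; principal=76153-7549=68604; balance=719033-68604=650429
22. interest=⌊650429·105/10000⌋=6829; principal=76153-6829=69324; balance=650429-69324=581105
23. interest=⌊581105·105/10000⌋=6101; principal=76153-6101=70052; balance=581105-70052=511053
24. interest=⌊511053·105/10000⌋=5366; principal=76153-5366=70787; balance=511053-70787=440266
25. interest=⌊440266·105/10000⌋=4622; principal=76153-4622=71531; balance=440266-71531=368735
26. interest=⌊368735·105/10000⌋=3871; principal=76153-3871=72282; balance=368735-72282=296453
27. interest=⌊296453·105/10000⌋=3112; principal=76153-3112=73041; balance=296453-73041=223412
28. interest=⌊223412·105/10000⌋=2345; principal=76153-2345=73808; balance=223412-73808=149604
29. interest=⌊149604·105/10000⌋=1570; principal=76153-1570=74583; balance=149604-74583=75021
30. interest=⌊75021·105/10000⌋=787; principal=min(76153-787,75021)=75021; balance=75021-75021=0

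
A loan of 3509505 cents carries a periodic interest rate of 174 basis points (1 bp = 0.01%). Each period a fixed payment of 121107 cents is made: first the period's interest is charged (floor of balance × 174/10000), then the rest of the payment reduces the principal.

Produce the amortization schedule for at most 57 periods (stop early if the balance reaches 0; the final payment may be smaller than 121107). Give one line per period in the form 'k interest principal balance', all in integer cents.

1. interest=⌊3509505·174/10000⌋=61065; principal=121107-61065=60042; balance=3509505-60042=3449463
2. interest=⌊3449463·174/10000⌋=60020; principal=121107-60020=61087; balance=3449463-61087=3388376
3. interest=⌊3388376·174/10000⌋=58957; principal=121107-58957=62150; balance=3388376-62150=3326226
4. interest=⌊3326226·174/10000⌋=57876; principal=121107-57876=63231; balance=3326226-63231=3262995
5. interest=⌊3262995·174/10000⌋=56776; principal=121107-56776=64331; balance=3262995-64331=3198664
6. interest=⌊3198664·174/10000⌋=55656; principal=121107-55656=65451; balance=3198664-65451=3133213
7. interest=⌊3133213·174/10000⌋=54517; principal=121107-54517=66590; balance=3133213-66590=3066623
8. interest=⌊3066623·174/10000⌋=53359; principal=121107-53359=67748; balance=3066623-67748=2998875
9. interest=⌊2998875·174/10000⌋=52180; principal=121107-52180=68927; balance=2998875-68927=2929948
10. interest=⌊2929948·174/10000⌋=50981; principal=121107-50981=70126; balance=2929948-70126=2859822
11. interest=⌊2859822·174/10000⌋=49760; principal=121107-49760=71347; balance=2859822-71347=2788475
12. interest=⌊2788475·174/10000⌋=48519; principal=121107-48519=72588; balance=2788475-72588=2715887
13. interest=⌊2715887·174/10000⌋=47256; principal=121107-47256=73851; balance=2715887-73851=2642036
14. interest=⌊2642036·174/10000⌋=45971; principal=121107-45971=75136; balance=2642036-75136=2566900
15. interest=⌊2566900·174/10000⌋=44664; principal=121107-44664=76443; balance=2566900-76443=2490457
16. interest=⌊2490457·174/10000⌋=43333; principal=121107-43333=77774; balance=2490457-77774=2412683
17. interest=⌊2412683·174/10000⌋=41980; principal=121107-41980=79127; balance=2412683-79127=2333556
18. interest=⌊2333556·174/10000⌋=40603; principal=121107-40603=80504; balance=2333556-80504=2253052
19. interest=⌊2253052·174/10000⌋=39203; principal=121107-39203=81904; balance=2253052-81904=2171148
20. interest=⌊2171148·174/10000⌋=37777; principal=121107-37777=83330; balance=2171148-83330=2087818
21. interest=⌊2087818·174/10000⌋=36328; principal=121107-36328=84779; balance=2087818-84779=2003039
22. interest=⌊2003039·174/10000⌋=34852; principal=121107-34852=86255; balance=2003039-86255=1916784
23. interest=⌊1916784·174/10000⌋=33352; principal=121107-33352=87755; balance=1916784-87755=1829029
24. interest=⌊1829029·174/10000⌋=31825; principal=121107-31825=89282; balance=1829029-89282=1739747
25. interest=⌊1739747·174/10000⌋=30271; principal=121107-30271=90836; balance=1739747-90836=1648911
26. interest=⌊1648911·174/10000⌋=28691; principal=121107-28691=92416; balance=1648911-92416=1556495
27. interest=⌊1556495·174/10000⌋=27083; principal=121107-27083=94024; balance=1556495-94024=1462471
28. interest=⌊1462471·174/10000⌋=25446; principal=121107-25446=95661; balance=1462471-95661=1366810
29. interest=⌊1366810·174/10000⌋=23782; principal=121107-23782=97325; balance=1366810-97325=1269485
30. interest=⌊1269485·174/10000⌋=22089; principal=121107-22089=99018; balance=1269485-99018=1170467
31. interest=⌊1170467·174/10000⌋=20366; principal=121107-20366=100741; balance=1170467-100741=1069726
32. interest=⌊1069726·174/10000⌋=18613; principal=121107-18613=102494; balance=1069726-102494=967232
33. interest=⌊967232·174/10000⌋=16829; principal=121107-16829=104278; balance=967232-104278=862954
34. interest=⌊862954·174/10000⌋=15015; principal=121107-15015=106092; balance=862954-106092=756862
35. interest=⌊756862·174/10000⌋=13169; principal=121107-13169=107938; balance=756862-107938=648924
36. interest=⌊648924·174/10000⌋=11291; principal=121107-11291=109816; balance=648924-109816=539108
37. interest=⌊539108·174/10000⌋=9380; principal=121107-9380=111727; balance=539108-111727=427381
38. interest=⌊427381·174/10000⌋=7436; principal=121107-7436=113671; balance=427381-113671=313710
39. interest=⌊313710·174/10000⌋=5458; principal=121107-5458=115649; balance=313710-115649=198061
40. interest=⌊198061·174/10000⌋=3446; principal=121107-3446=117661; balance=198061-117661=80400
41. interest=⌊80400·174/10000⌋=1398; principal=min(121107-1398,80400)=80400; balance=80400-80400=0

1 61065 60042 3449463
2 60020 61087 3388376
3 58957 62150 3326226
4 57876 63231 3262995
5 56776 64331 3198664
6 55656 65451 3133213
7 54517 66590 3066623
8 53359 67748 2998875
9 52180 68927 2929948
10 50981 70126 2859822
11 49760 71347 2788475
12 48519 72588 2715887
13 47256 73851 2642036
14 45971 75136 2566900
15 44664 76443 2490457
16 43333 77774 2412683
17 41980 79127 2333556
18 40603 80504 2253052
19 39203 81904 2171148
20 37777 83330 2087818
21 36328 84779 2003039
22 34852 86255 1916784
23 33352 87755 1829029
24 31825 89282 1739747
25 30271 90836 1648911
26 28691 92416 1556495
27 27083 94024 1462471
28 25446 95661 1366810
29 23782 97325 1269485
30 22089 99018 1170467
31 20366 100741 1069726
32 18613 102494 967232
33 16829 104278 862954
34 15015 106092 756862
35 13169 107938 648924
36 11291 109816 539108
37 9380 111727 427381
38 7436 113671 313710
39 5458 115649 198061
40 3446 117661 80400
41 1398 80400 0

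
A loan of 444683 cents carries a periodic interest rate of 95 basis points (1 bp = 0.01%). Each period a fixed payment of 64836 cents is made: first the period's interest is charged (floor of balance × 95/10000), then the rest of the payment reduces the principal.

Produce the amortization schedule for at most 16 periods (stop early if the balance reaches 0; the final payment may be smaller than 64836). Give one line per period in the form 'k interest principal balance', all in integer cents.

1 4224 60612 384071
2 3648 61188 322883
3 3067 61769 261114
4 2480 62356 198758
5 1888 62948 135810
6 1290 63546 72264
7 686 64150 8114
8 77 8114 0

1. interest=⌊444683·95/10000⌋=4224; principal=64836-4224=60612; balance=444683-60612=384071
2. interest=⌊384071·95/10000⌋=3648; principal=64836-3648=61188; balance=384071-61188=322883
3. interest=⌊322883·95/10000⌋=3067; principal=64836-3067=61769; balance=322883-61769=261114
4. interest=⌊261114·95/10000⌋=2480; principal=64836-2480=62356; balance=261114-62356=198758
5. interest=⌊198758·95/10000⌋=1888; principal=64836-1888=62948; balance=198758-62948=135810
6. interest=⌊135810·95/10000⌋=1290; principal=64836-1290=63546; balance=135810-63546=72264
7. interest=⌊72264·95/10000⌋=686; principal=64836-686=64150; balance=72264-64150=8114
8. interest=⌊8114·95/10000⌋=77; principal=min(64836-77,8114)=8114; balance=8114-8114=0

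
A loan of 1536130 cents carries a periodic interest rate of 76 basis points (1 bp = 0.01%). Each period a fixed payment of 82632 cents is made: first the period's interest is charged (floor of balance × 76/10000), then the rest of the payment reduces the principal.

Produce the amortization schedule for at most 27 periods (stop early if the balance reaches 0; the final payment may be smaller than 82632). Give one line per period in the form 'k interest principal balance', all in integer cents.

1. interest=⌊1536130·76/10000⌋=11674; principal=82632-11674=70958; balance=1536130-70958=1465172
2. interest=⌊1465172·76/10000⌋=11135; principal=82632-11135=71497; balance=1465172-71497=1393675
3. interest=⌊1393675·76/10000⌋=10591; principal=82632-10591=72041; balance=1393675-72041=1321634
4. interest=⌊1321634·76/10000⌋=10044; principal=82632-10044=72588; balance=1321634-72588=1249046
5. interest=⌊1249046·76/10000⌋=9492; principal=82632-9492=73140; balance=1249046-73140=1175906
6. interest=⌊1175906·76/10000⌋=8936; principal=82632-8936=73696; balance=1175906-73696=1102210
7. interest=⌊1102210·76/10000⌋=8376; principal=82632-8376=74256; balance=1102210-74256=1027954
8. interest=⌊1027954·76/10000⌋=7812; principal=82632-7812=74820; balance=1027954-74820=953134
9. interest=⌊953134·76/10000⌋=7243; principal=82632-7243=75389; balance=953134-75389=877745
10. interest=⌊877745·76/10000⌋=6670; principal=82632-6670=75962; balance=877745-75962=801783
11. interest=⌊801783·76/10000⌋=6093; principal=82632-6093=76539; balance=801783-76539=725244
12. interest=⌊725244·76/10000⌋=5511; principal=82632-5511=77121; balance=725244-77121=648123
13. interest=⌊648123·76/10000⌋=4925; principal=82632-4925=77707; balance=648123-77707=570416
14. interest=⌊570416·76/10000⌋=4335; principal=82632-4335=78297; balance=570416-78297=492119
15. interest=⌊492119·76/10000⌋=3740; principal=82632-3740=78892; balance=492119-78892=413227
16. interest=⌊413227·76/10000⌋=3140; principal=82632-3140=79492; balance=413227-79492=333735
17. interest=⌊333735·76/10000⌋=2536; principal=82632-2536=80096; balance=333735-80096=253639
18. interest=⌊253639·76/10000⌋=1927; principal=82632-1927=80705; balance=253639-80705=172934
19. interest=⌊172934·76/10000⌋=1314; principal=82632-1314=81318; balance=172934-81318=91616
20. interest=⌊91616·76/10000⌋=696; principal=82632-696=81936; balance=91616-81936=9680
21. interest=⌊9680·76/10000⌋=73; principal=min(82632-73,9680)=9680; balance=9680-9680=0

1 11674 70958 1465172
2 11135 71497 1393675
3 10591 72041 1321634
4 10044 72588 1249046
5 9492 73140 1175906
6 8936 73696 1102210
7 8376 74256 1027954
8 7812 74820 953134
9 7243 75389 877745
10 6670 75962 801783
11 6093 76539 725244
12 5511 77121 648123
13 4925 77707 570416
14 4335 78297 492119
15 3740 78892 413227
16 3140 79492 333735
17 2536 80096 253639
18 1927 80705 172934
19 1314 81318 91616
20 696 81936 9680
21 73 9680 0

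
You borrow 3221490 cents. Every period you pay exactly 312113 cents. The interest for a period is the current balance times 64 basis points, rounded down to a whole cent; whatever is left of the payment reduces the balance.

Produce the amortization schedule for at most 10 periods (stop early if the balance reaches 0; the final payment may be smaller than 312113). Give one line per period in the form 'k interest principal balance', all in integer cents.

1. interest=⌊3221490·64/10000⌋=20617; principal=312113-20617=291496; balance=3221490-291496=2929994
2. interest=⌊2929994·64/10000⌋=18751; principal=312113-18751=293362; balance=2929994-293362=2636632
3. interest=⌊2636632·64/10000⌋=16874; principal=312113-16874=295239; balance=2636632-295239=2341393
4. interest=⌊2341393·64/10000⌋=14984; principal=312113-14984=297129; balance=2341393-297129=2044264
5. interest=⌊2044264·64/10000⌋=13083; principal=312113-13083=299030; balance=2044264-299030=1745234
6. interest=⌊1745234·64/10000⌋=11169; principal=312113-11169=300944; balance=1745234-300944=1444290
7. interest=⌊1444290·64/10000⌋=9243; principal=312113-9243=302870; balance=1444290-302870=1141420
8. interest=⌊1141420·64/10000⌋=7305; principal=312113-7305=304808; balance=1141420-304808=836612
9. interest=⌊836612·64/10000⌋=5354; principal=312113-5354=306759; balance=836612-306759=529853
10. interest=⌊529853·64/10000⌋=3391; principal=312113-3391=308722; balance=529853-308722=221131

1 20617 291496 2929994
2 18751 293362 2636632
3 16874 295239 2341393
4 14984 297129 2044264
5 13083 299030 1745234
6 11169 300944 1444290
7 9243 302870 1141420
8 7305 304808 836612
9 5354 306759 529853
10 3391 308722 221131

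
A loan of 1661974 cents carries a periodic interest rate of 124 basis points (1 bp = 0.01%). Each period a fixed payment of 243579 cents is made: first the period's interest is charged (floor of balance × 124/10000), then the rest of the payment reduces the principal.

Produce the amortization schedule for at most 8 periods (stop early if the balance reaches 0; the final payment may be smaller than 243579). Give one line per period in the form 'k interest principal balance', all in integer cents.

1 20608 222971 1439003
2 17843 225736 1213267
3 15044 228535 984732
4 12210 231369 753363
5 9341 234238 519125
6 6437 237142 281983
7 3496 240083 41900
8 519 41900 0

1. interest=⌊1661974·124/10000⌋=20608; principal=243579-20608=222971; balance=1661974-222971=1439003
2. interest=⌊1439003·124/10000⌋=17843; principal=243579-17843=225736; balance=1439003-225736=1213267
3. interest=⌊1213267·124/10000⌋=15044; principal=243579-15044=228535; balance=1213267-228535=984732
4. interest=⌊984732·124/10000⌋=12210; principal=243579-12210=231369; balance=984732-231369=753363
5. interest=⌊753363·124/10000⌋=9341; principal=243579-9341=234238; balance=753363-234238=519125
6. interest=⌊519125·124/10000⌋=6437; principal=243579-6437=237142; balance=519125-237142=281983
7. interest=⌊281983·124/10000⌋=3496; principal=243579-3496=240083; balance=281983-240083=41900
8. interest=⌊41900·124/10000⌋=519; principal=min(243579-519,41900)=41900; balance=41900-41900=0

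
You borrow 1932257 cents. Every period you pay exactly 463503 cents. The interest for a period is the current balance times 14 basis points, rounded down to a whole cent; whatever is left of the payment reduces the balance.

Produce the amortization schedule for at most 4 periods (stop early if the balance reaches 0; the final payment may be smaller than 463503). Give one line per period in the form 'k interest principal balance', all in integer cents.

1. interest=⌊1932257·14/10000⌋=2705; principal=463503-2705=460798; balance=1932257-460798=1471459
2. interest=⌊1471459·14/10000⌋=2060; principal=463503-2060=461443; balance=1471459-461443=1010016
3. interest=⌊1010016·14/10000⌋=1414; principal=463503-1414=462089; balance=1010016-462089=547927
4. interest=⌊547927·14/10000⌋=767; principal=463503-767=462736; balance=547927-462736=85191

1 2705 460798 1471459
2 2060 461443 1010016
3 1414 462089 547927
4 767 462736 85191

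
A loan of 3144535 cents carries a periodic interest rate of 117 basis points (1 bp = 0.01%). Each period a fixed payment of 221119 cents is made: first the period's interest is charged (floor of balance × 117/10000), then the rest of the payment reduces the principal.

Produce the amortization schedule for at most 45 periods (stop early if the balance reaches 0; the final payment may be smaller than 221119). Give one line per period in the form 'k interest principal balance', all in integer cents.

1. interest=⌊3144535·117/10000⌋=36791; principal=221119-36791=184328; balance=3144535-184328=2960207
2. interest=⌊2960207·117/10000⌋=34634; principal=221119-34634=186485; balance=2960207-186485=2773722
3. interest=⌊2773722·117/10000⌋=32452; principal=221119-32452=188667; balance=2773722-188667=2585055
4. interest=⌊2585055·117/10000⌋=30245; principal=221119-30245=190874; balance=2585055-190874=2394181
5. interest=⌊2394181·117/10000⌋=28011; principal=221119-28011=193108; balance=2394181-193108=2201073
6. interest=⌊2201073·117/10000⌋=25752; principal=221119-25752=195367; balance=2201073-195367=2005706
7. interest=⌊2005706·117/10000⌋=23466; principal=221119-23466=197653; balance=2005706-197653=1808053
8. interest=⌊1808053·117/10000⌋=21154; principal=221119-21154=199965; balance=1808053-199965=1608088
9. interest=⌊1608088·117/10000⌋=18814; principal=221119-18814=202305; balance=1608088-202305=1405783
10. interest=⌊1405783·117/10000⌋=16447; principal=221119-16447=204672; balance=1405783-204672=1201111
11. interest=⌊1201111·117/10000⌋=14052; principal=221119-14052=207067; balance=1201111-207067=994044
12. interest=⌊994044·117/10000⌋=11630; principal=221119-11630=209489; balance=994044-209489=784555
13. interest=⌊784555·117/10000⌋=9179; principal=221119-9179=211940; balance=784555-211940=572615
14. interest=⌊572615·117/10000⌋=6699; principal=221119-6699=214420; balance=572615-214420=358195
15. interest=⌊358195·117/10000⌋=4190; principal=221119-4190=216929; balance=358195-216929=141266
16. interest=⌊141266·117/10000⌋=1652; principal=min(221119-1652,141266)=141266; balance=141266-141266=0

1 36791 184328 2960207
2 34634 186485 2773722
3 32452 188667 2585055
4 30245 190874 2394181
5 28011 193108 2201073
6 25752 195367 2005706
7 23466 197653 1808053
8 21154 199965 1608088
9 18814 202305 1405783
10 16447 204672 1201111
11 14052 207067 994044
12 11630 209489 784555
13 9179 211940 572615
14 6699 214420 358195
15 4190 216929 141266
16 1652 141266 0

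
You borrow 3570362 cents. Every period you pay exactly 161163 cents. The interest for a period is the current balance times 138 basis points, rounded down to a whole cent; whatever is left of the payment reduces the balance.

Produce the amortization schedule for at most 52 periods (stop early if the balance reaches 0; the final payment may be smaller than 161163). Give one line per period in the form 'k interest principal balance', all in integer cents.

1 49270 111893 3458469
2 47726 113437 3345032
3 46161 115002 3230030
4 44574 116589 3113441
5 42965 118198 2995243
6 41334 119829 2875414
7 39680 121483 2753931
8 38004 123159 2630772
9 36304 124859 2505913
10 34581 126582 2379331
11 32834 128329 2251002
12 31063 130100 2120902
13 29268 131895 1989007
14 27448 133715 1855292
15 25603 135560 1719732
16 23732 137431 1582301
17 21835 139328 1442973
18 19913 141250 1301723
19 17963 143200 1158523
20 15987 145176 1013347
21 13984 147179 866168
22 11953 149210 716958
23 9894 151269 565689
24 7806 153357 412332
25 5690 155473 256859
26 3544 157619 99240
27 1369 99240 0

1. interest=⌊3570362·138/10000⌋=49270; principal=161163-49270=111893; balance=3570362-111893=3458469
2. interest=⌊3458469·138/10000⌋=47726; principal=161163-47726=113437; balance=3458469-113437=3345032
3. interest=⌊3345032·138/10000⌋=46161; principal=161163-46161=115002; balance=3345032-115002=3230030
4. interest=⌊3230030·138/10000⌋=44574; principal=161163-44574=116589; balance=3230030-116589=3113441
5. interest=⌊3113441·138/10000⌋=42965; principal=161163-42965=118198; balance=3113441-118198=2995243
6. interest=⌊2995243·138/10000⌋=41334; principal=161163-41334=119829; balance=2995243-119829=2875414
7. interest=⌊2875414·138/10000⌋=39680; principal=161163-39680=121483; balance=2875414-121483=2753931
8. interest=⌊2753931·138/10000⌋=38004; principal=161163-38004=123159; balance=2753931-123159=2630772
9. interest=⌊2630772·138/10000⌋=36304; principal=161163-36304=124859; balance=2630772-124859=2505913
10. interest=⌊2505913·138/10000⌋=34581; principal=161163-34581=126582; balance=2505913-126582=2379331
11. interest=⌊2379331·138/10000⌋=32834; principal=161163-32834=128329; balance=2379331-128329=2251002
12. interest=⌊2251002·138/10000⌋=31063; principal=161163-31063=130100; balance=2251002-130100=2120902
13. interest=⌊2120902·138/10000⌋=29268; principal=161163-29268=131895; balance=2120902-131895=1989007
14. interest=⌊1989007·138/10000⌋=27448; principal=161163-27448=133715; balance=1989007-133715=1855292
15. interest=⌊1855292·138/10000⌋=25603; principal=161163-25603=135560; balance=1855292-135560=1719732
16. interest=⌊1719732·138/10000⌋=23732; principal=161163-23732=137431; balance=1719732-137431=1582301
17. interest=⌊1582301·138/10000⌋=21835; principal=161163-21835=139328; balance=1582301-139328=1442973
18. interest=⌊1442973·138/10000⌋=19913; principal=161163-19913=141250; balance=1442973-141250=1301723
19. interest=⌊1301723·138/10000⌋=17963; principal=161163-17963=143200; balance=1301723-143200=1158523
20. interest=⌊1158523·138/10000⌋=15987; principal=161163-15987=145176; balance=1158523-145176=1013347
21. interest=⌊1013347·138/10000⌋=13984; principal=161163-13984=147179; balance=1013347-147179=866168
22. interest=⌊866168·138/10000⌋=11953; principal=161163-11953=149210; balance=866168-149210=716958
23. interest=⌊716958·138/10000⌋=9894; principal=161163-9894=151269; balance=716958-151269=565689
24. interest=⌊565689·138/10000⌋=7806; principal=161163-7806=153357; balance=565689-153357=412332
25. interest=⌊412332·138/10000⌋=5690; principal=161163-5690=155473; balance=412332-155473=256859
26. interest=⌊256859·138/10000⌋=3544; principal=161163-3544=157619; balance=256859-157619=99240
27. interest=⌊99240·138/10000⌋=1369; principal=min(161163-1369,99240)=99240; balance=99240-99240=0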